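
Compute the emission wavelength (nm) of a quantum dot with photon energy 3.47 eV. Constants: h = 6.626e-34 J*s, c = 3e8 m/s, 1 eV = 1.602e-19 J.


Convert energy: E = 3.47 eV = 3.47 * 1.602e-19 = 5.55894e-19 J
lambda = h*c / E = 6.626e-34 * 3e8 / 5.55894e-19
lambda = 3.57586e-07 m = 357.6 nm

357.6


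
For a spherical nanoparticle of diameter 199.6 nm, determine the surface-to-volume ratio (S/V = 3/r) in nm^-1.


Radius r = 199.6/2 = 99.8 nm
S/V = 3 / r = 3 / 99.8
S/V = 0.0301 nm^-1

0.0301


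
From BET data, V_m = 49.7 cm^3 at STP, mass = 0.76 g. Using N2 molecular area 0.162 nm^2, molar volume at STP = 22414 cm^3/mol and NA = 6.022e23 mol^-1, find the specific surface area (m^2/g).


Number of moles in monolayer = V_m / 22414 = 49.7 / 22414 = 0.00221736
Number of molecules = moles * NA = 0.00221736 * 6.022e23
SA = molecules * sigma / mass
SA = (49.7 / 22414) * 6.022e23 * 0.162e-18 / 0.76
SA = 284.6 m^2/g

284.6


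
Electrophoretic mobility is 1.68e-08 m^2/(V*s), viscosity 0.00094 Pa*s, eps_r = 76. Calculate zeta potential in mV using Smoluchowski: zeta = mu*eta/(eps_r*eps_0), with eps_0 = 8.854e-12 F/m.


Smoluchowski equation: zeta = mu * eta / (eps_r * eps_0)
zeta = 1.68e-08 * 0.00094 / (76 * 8.854e-12)
zeta = 0.023468 V = 23.47 mV

23.47


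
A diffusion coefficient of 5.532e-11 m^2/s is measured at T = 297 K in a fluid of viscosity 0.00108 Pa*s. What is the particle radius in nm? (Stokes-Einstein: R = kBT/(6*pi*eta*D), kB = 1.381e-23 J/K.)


Stokes-Einstein: R = kB*T / (6*pi*eta*D)
R = 1.381e-23 * 297 / (6 * pi * 0.00108 * 5.532e-11)
R = 3.64203e-09 m = 3.64 nm

3.64


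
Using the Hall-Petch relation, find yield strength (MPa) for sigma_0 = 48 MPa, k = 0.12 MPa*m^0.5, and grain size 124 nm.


d = 124 nm = 1.24e-07 m
sqrt(d) = 0.0003521363
Hall-Petch contribution = k / sqrt(d) = 0.12 / 0.0003521363 = 340.8 MPa
sigma = sigma_0 + k/sqrt(d) = 48 + 340.8 = 388.8 MPa

388.8


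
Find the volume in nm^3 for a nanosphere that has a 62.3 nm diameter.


Radius r = 62.3/2 = 31.15 nm
Volume V = (4/3) * pi * r^3
V = (4/3) * pi * (31.15)^3
V = 126608.47 nm^3

126608.47


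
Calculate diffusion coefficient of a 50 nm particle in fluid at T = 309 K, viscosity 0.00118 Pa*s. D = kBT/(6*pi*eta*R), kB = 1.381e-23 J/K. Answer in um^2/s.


Radius R = 50/2 = 25 nm = 2.5e-08 m
D = kB*T / (6*pi*eta*R)
D = 1.381e-23 * 309 / (6 * pi * 0.00118 * 2.5e-08)
D = 7.67413e-12 m^2/s = 7.674 um^2/s

7.674


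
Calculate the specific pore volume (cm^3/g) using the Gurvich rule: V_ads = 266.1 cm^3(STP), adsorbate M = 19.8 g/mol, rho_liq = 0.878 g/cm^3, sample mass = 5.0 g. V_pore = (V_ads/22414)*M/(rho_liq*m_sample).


Moles adsorbed n = V_ads / 22414 = 266.1 / 22414 = 1.187204e-02 mol
Liquid volume V_liq = n * M / rho_liq = 1.187204e-02 * 19.8 / 0.878 = 0.26773 cm^3
Specific pore volume V_pore = V_liq / m_sample = 0.26773 / 5.0
V_pore = 0.0535 cm^3/g

0.0535


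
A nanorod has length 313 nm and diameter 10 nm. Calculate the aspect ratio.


Aspect ratio AR = length / diameter
AR = 313 / 10
AR = 31.3

31.3


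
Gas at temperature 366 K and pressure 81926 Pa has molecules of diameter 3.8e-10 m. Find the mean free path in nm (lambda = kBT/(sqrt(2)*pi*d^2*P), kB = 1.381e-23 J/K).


Mean free path: lambda = kB*T / (sqrt(2) * pi * d^2 * P)
lambda = 1.381e-23 * 366 / (sqrt(2) * pi * (3.8e-10)^2 * 81926)
lambda = 9.61659e-08 m
lambda = 96.17 nm

96.17


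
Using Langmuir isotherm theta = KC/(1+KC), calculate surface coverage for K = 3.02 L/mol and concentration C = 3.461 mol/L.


Langmuir isotherm: theta = K*C / (1 + K*C)
K*C = 3.02 * 3.461 = 10.45222
theta = 10.45222 / (1 + 10.45222) = 10.45222 / 11.45222
theta = 0.9127

0.9127


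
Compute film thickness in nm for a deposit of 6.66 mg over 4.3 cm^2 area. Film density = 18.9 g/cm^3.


Convert: m = 6.66 mg = 6.6600e-06 kg, A = 4.3 cm^2 = 4.3000e-04 m^2, rho = 18.9 g/cm^3 = 18900 kg/m^3
t = m / (A * rho)
t = 6.6600e-06 / (4.3000e-04 * 18900)
t = 8.1949e-07 m = 819.5 nm

819.5


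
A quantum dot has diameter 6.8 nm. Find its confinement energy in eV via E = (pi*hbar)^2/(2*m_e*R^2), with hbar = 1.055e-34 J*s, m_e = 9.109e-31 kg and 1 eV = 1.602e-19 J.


Radius R = 6.8/2 = 3.4 nm = 3.4e-09 m
E = (pi * 1.055e-34)^2 / (2 * 9.109e-31 * (3.4e-09)^2)
E(J) = 5.2161e-21
E = E(J) / 1.602e-19 = 0.0326 eV

0.0326


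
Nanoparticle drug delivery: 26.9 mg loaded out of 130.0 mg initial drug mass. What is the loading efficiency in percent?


Drug loading efficiency = (drug loaded / drug initial) * 100
DLE = 26.9 / 130.0 * 100
DLE = 0.2069 * 100
DLE = 20.69%

20.69


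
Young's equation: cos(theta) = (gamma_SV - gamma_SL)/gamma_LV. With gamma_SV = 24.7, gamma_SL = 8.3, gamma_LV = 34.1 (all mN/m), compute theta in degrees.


cos(theta) = (gamma_SV - gamma_SL) / gamma_LV
cos(theta) = (24.7 - 8.3) / 34.1
cos(theta) = 0.480938
theta = arccos(0.480938) = 61.25 degrees

61.25


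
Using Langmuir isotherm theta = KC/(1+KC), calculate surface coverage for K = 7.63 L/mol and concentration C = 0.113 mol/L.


Langmuir isotherm: theta = K*C / (1 + K*C)
K*C = 7.63 * 0.113 = 0.86219
theta = 0.86219 / (1 + 0.86219) = 0.86219 / 1.86219
theta = 0.463

0.463


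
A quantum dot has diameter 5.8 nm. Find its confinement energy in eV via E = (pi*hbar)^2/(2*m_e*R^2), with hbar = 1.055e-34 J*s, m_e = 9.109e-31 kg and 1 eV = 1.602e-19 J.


Radius R = 5.8/2 = 2.9 nm = 2.9e-09 m
E = (pi * 1.055e-34)^2 / (2 * 9.109e-31 * (2.9e-09)^2)
E(J) = 7.16982e-21
E = E(J) / 1.602e-19 = 0.0448 eV

0.0448


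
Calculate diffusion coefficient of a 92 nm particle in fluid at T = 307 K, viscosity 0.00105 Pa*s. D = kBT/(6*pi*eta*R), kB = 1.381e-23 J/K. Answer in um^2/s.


Radius R = 92/2 = 46 nm = 4.6e-08 m
D = kB*T / (6*pi*eta*R)
D = 1.381e-23 * 307 / (6 * pi * 0.00105 * 4.6e-08)
D = 4.65676e-12 m^2/s = 4.657 um^2/s

4.657


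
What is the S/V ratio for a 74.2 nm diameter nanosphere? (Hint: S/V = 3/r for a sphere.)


Radius r = 74.2/2 = 37.1 nm
S/V = 3 / r = 3 / 37.1
S/V = 0.0809 nm^-1

0.0809


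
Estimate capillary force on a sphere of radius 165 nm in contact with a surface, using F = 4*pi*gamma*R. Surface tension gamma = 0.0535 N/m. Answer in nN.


Convert radius: R = 165 nm = 1.65e-07 m
F = 4 * pi * gamma * R
F = 4 * pi * 0.0535 * 1.65e-07
F = 1.1093e-07 N = 110.9296 nN

110.9296


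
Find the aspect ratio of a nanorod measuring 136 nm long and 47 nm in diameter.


Aspect ratio AR = length / diameter
AR = 136 / 47
AR = 2.89

2.89


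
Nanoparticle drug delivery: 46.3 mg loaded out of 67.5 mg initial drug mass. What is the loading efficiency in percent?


Drug loading efficiency = (drug loaded / drug initial) * 100
DLE = 46.3 / 67.5 * 100
DLE = 0.6859 * 100
DLE = 68.59%

68.59


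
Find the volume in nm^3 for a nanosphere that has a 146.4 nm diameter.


Radius r = 146.4/2 = 73.2 nm
Volume V = (4/3) * pi * r^3
V = (4/3) * pi * (73.2)^3
V = 1642940.56 nm^3

1642940.56


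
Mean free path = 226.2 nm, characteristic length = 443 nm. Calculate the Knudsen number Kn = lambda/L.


Knudsen number Kn = lambda / L
Kn = 226.2 / 443
Kn = 0.5106

0.5106


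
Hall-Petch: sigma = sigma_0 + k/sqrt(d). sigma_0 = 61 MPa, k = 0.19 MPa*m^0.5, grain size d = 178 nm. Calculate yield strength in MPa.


d = 178 nm = 1.78e-07 m
sqrt(d) = 0.0004219005
Hall-Petch contribution = k / sqrt(d) = 0.19 / 0.0004219005 = 450.3 MPa
sigma = sigma_0 + k/sqrt(d) = 61 + 450.3 = 511.3 MPa

511.3


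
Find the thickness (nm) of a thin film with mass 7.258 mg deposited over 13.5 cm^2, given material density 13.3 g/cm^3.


Convert: m = 7.258 mg = 7.2580e-06 kg, A = 13.5 cm^2 = 1.3500e-03 m^2, rho = 13.3 g/cm^3 = 13300 kg/m^3
t = m / (A * rho)
t = 7.2580e-06 / (1.3500e-03 * 13300)
t = 4.0423e-07 m = 404.2 nm

404.2


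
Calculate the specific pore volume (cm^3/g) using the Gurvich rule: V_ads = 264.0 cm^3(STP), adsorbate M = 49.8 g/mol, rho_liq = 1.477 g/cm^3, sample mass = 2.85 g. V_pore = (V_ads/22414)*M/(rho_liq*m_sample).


Moles adsorbed n = V_ads / 22414 = 264.0 / 22414 = 1.177835e-02 mol
Liquid volume V_liq = n * M / rho_liq = 1.177835e-02 * 49.8 / 1.477 = 0.39713 cm^3
Specific pore volume V_pore = V_liq / m_sample = 0.39713 / 2.85
V_pore = 0.1393 cm^3/g

0.1393


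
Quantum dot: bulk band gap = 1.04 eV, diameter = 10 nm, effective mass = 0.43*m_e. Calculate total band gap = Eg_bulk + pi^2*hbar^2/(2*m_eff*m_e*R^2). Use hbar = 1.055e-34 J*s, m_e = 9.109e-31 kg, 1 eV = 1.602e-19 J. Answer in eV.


Radius R = 10/2 nm = 5e-09 m
Confinement energy dE = pi^2 * hbar^2 / (2 * m_eff * m_e * R^2)
dE = pi^2 * (1.055e-34)^2 / (2 * 0.43 * 9.109e-31 * (5e-09)^2) J, divided by 1.602e-19 J/eV
dE = 0.035 eV
Total band gap = E_g(bulk) + dE = 1.04 + 0.035 = 1.075 eV

1.075


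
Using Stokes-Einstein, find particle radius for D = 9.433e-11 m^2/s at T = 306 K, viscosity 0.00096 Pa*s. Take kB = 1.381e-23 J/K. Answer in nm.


Stokes-Einstein: R = kB*T / (6*pi*eta*D)
R = 1.381e-23 * 306 / (6 * pi * 0.00096 * 9.433e-11)
R = 2.47567e-09 m = 2.48 nm

2.48


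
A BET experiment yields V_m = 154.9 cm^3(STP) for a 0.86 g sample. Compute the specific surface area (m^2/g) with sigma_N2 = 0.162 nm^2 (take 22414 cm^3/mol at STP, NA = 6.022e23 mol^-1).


Number of moles in monolayer = V_m / 22414 = 154.9 / 22414 = 0.00691086
Number of molecules = moles * NA = 0.00691086 * 6.022e23
SA = molecules * sigma / mass
SA = (154.9 / 22414) * 6.022e23 * 0.162e-18 / 0.86
SA = 784.0 m^2/g

784.0


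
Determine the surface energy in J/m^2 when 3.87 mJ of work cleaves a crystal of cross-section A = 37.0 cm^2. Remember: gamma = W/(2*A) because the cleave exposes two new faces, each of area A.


Convert: A = 37.0 cm^2 = 0.0037 m^2, W = 3.87 mJ = 0.00387 J
Cleaving exposes two faces of area A, so total new surface = 2*A and gamma = W / (2*A)
gamma = 0.00387 / (2 * 0.0037)
gamma = 0.523 J/m^2

0.523


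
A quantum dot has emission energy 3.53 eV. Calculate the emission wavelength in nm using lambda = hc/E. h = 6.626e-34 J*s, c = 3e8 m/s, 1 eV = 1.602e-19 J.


Convert energy: E = 3.53 eV = 3.53 * 1.602e-19 = 5.65506e-19 J
lambda = h*c / E = 6.626e-34 * 3e8 / 5.65506e-19
lambda = 3.51508e-07 m = 351.5 nm

351.5


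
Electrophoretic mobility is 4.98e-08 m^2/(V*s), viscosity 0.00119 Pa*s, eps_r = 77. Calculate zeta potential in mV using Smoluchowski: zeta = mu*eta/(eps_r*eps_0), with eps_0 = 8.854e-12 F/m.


Smoluchowski equation: zeta = mu * eta / (eps_r * eps_0)
zeta = 4.98e-08 * 0.00119 / (77 * 8.854e-12)
zeta = 0.086925 V = 86.93 mV

86.93


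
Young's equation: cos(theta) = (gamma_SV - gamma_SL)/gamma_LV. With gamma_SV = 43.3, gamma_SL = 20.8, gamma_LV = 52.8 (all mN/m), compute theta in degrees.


cos(theta) = (gamma_SV - gamma_SL) / gamma_LV
cos(theta) = (43.3 - 20.8) / 52.8
cos(theta) = 0.426136
theta = arccos(0.426136) = 64.78 degrees

64.78


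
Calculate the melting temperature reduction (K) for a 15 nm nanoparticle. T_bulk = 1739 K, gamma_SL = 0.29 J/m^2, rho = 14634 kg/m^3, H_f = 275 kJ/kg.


Radius R = 15/2 = 7.5 nm = 7.5e-09 m
Convert H_f = 275 kJ/kg = 275000 J/kg
dT = 2 * gamma_SL * T_bulk / (rho * H_f * R)
dT = 2 * 0.29 * 1739 / (14634 * 275000 * 7.5e-09)
dT = 33.4 K

33.4


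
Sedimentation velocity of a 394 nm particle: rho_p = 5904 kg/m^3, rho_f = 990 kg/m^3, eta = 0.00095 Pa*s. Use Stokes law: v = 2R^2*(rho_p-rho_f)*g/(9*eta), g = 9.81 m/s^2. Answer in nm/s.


Radius R = 394/2 nm = 1.97e-07 m
Density difference = 5904 - 990 = 4914 kg/m^3
v = 2 * R^2 * (rho_p - rho_f) * g / (9 * eta)
v = 2 * (1.97e-07)^2 * 4914 * 9.81 / (9 * 0.00095)
v = 4.37623e-07 m/s = 437.6234 nm/s

437.6234


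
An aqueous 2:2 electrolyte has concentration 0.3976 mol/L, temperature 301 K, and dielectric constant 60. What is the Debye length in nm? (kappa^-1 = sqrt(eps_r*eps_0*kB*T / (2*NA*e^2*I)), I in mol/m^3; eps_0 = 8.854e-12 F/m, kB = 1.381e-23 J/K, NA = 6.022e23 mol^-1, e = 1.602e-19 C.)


Ionic strength I = 0.3976 * 2^2 * 1000 = 1590.4 mol/m^3
kappa^-1 = sqrt(60 * 8.854e-12 * 1.381e-23 * 301 / (2 * 6.022e23 * (1.602e-19)^2 * 1590.4))
kappa^-1 = 0.212 nm

0.212


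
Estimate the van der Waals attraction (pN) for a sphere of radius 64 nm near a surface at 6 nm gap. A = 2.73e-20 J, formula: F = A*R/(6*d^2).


Convert to SI: R = 64 nm = 6.4e-08 m, d = 6 nm = 6e-09 m
F = A * R / (6 * d^2)
F = 2.73e-20 * 6.4e-08 / (6 * (6e-09)^2)
F = 8.08889e-12 N = 8.089 pN

8.089


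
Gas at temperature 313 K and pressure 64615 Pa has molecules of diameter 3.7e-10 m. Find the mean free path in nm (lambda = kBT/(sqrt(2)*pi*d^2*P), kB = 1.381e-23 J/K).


Mean free path: lambda = kB*T / (sqrt(2) * pi * d^2 * P)
lambda = 1.381e-23 * 313 / (sqrt(2) * pi * (3.7e-10)^2 * 64615)
lambda = 1.09986e-07 m
lambda = 109.99 nm

109.99


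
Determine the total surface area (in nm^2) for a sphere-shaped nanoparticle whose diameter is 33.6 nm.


Radius r = 33.6/2 = 16.8 nm
Surface area SA = 4 * pi * r^2
SA = 4 * pi * (16.8)^2
SA = 3546.73 nm^2

3546.73


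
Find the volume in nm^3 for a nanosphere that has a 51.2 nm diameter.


Radius r = 51.2/2 = 25.6 nm
Volume V = (4/3) * pi * r^3
V = (4/3) * pi * (25.6)^3
V = 70276.24 nm^3

70276.24


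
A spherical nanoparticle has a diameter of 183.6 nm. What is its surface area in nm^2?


Radius r = 183.6/2 = 91.8 nm
Surface area SA = 4 * pi * r^2
SA = 4 * pi * (91.8)^2
SA = 105899.82 nm^2

105899.82


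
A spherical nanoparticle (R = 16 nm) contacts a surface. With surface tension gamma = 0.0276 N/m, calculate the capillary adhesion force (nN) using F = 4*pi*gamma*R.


Convert radius: R = 16 nm = 1.6e-08 m
F = 4 * pi * gamma * R
F = 4 * pi * 0.0276 * 1.6e-08
F = 5.54931e-09 N = 5.5493 nN

5.5493


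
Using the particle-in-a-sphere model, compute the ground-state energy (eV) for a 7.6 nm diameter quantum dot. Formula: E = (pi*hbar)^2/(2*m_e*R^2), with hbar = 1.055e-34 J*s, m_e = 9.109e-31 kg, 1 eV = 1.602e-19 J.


Radius R = 7.6/2 = 3.8 nm = 3.8e-09 m
E = (pi * 1.055e-34)^2 / (2 * 9.109e-31 * (3.8e-09)^2)
E(J) = 4.17577e-21
E = E(J) / 1.602e-19 = 0.0261 eV

0.0261


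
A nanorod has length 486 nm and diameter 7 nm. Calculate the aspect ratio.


Aspect ratio AR = length / diameter
AR = 486 / 7
AR = 69.43

69.43


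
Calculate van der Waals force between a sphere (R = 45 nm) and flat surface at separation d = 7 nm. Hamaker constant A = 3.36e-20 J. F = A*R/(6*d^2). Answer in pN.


Convert to SI: R = 45 nm = 4.5e-08 m, d = 7 nm = 7e-09 m
F = A * R / (6 * d^2)
F = 3.36e-20 * 4.5e-08 / (6 * (7e-09)^2)
F = 5.14286e-12 N = 5.143 pN

5.143


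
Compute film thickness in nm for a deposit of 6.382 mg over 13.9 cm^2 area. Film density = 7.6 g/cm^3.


Convert: m = 6.382 mg = 6.3820e-06 kg, A = 13.9 cm^2 = 1.3900e-03 m^2, rho = 7.6 g/cm^3 = 7600 kg/m^3
t = m / (A * rho)
t = 6.3820e-06 / (1.3900e-03 * 7600)
t = 6.0413e-07 m = 604.1 nm

604.1


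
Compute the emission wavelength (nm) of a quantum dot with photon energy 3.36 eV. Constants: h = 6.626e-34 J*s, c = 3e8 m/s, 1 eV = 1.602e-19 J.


Convert energy: E = 3.36 eV = 3.36 * 1.602e-19 = 5.38272e-19 J
lambda = h*c / E = 6.626e-34 * 3e8 / 5.38272e-19
lambda = 3.69293e-07 m = 369.3 nm

369.3


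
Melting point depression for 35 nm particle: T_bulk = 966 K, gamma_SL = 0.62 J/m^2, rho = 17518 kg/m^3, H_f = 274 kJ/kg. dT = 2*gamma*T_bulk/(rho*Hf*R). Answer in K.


Radius R = 35/2 = 17.5 nm = 1.75e-08 m
Convert H_f = 274 kJ/kg = 274000 J/kg
dT = 2 * gamma_SL * T_bulk / (rho * H_f * R)
dT = 2 * 0.62 * 966 / (17518 * 274000 * 1.75e-08)
dT = 14.3 K

14.3


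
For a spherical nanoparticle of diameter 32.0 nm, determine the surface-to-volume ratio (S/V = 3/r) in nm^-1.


Radius r = 32.0/2 = 16 nm
S/V = 3 / r = 3 / 16
S/V = 0.1875 nm^-1

0.1875


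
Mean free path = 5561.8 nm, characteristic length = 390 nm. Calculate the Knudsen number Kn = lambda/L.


Knudsen number Kn = lambda / L
Kn = 5561.8 / 390
Kn = 14.261

14.261


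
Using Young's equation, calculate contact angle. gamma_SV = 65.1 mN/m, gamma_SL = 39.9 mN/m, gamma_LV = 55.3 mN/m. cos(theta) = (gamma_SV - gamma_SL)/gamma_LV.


cos(theta) = (gamma_SV - gamma_SL) / gamma_LV
cos(theta) = (65.1 - 39.9) / 55.3
cos(theta) = 0.455696
theta = arccos(0.455696) = 62.89 degrees

62.89


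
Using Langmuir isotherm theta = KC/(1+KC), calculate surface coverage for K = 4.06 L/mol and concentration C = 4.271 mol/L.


Langmuir isotherm: theta = K*C / (1 + K*C)
K*C = 4.06 * 4.271 = 17.34026
theta = 17.34026 / (1 + 17.34026) = 17.34026 / 18.34026
theta = 0.9455

0.9455


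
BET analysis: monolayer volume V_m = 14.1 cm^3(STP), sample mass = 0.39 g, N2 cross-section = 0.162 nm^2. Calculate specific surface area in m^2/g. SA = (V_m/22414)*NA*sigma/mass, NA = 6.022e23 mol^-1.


Number of moles in monolayer = V_m / 22414 = 14.1 / 22414 = 0.00062907
Number of molecules = moles * NA = 0.00062907 * 6.022e23
SA = molecules * sigma / mass
SA = (14.1 / 22414) * 6.022e23 * 0.162e-18 / 0.39
SA = 157.4 m^2/g

157.4


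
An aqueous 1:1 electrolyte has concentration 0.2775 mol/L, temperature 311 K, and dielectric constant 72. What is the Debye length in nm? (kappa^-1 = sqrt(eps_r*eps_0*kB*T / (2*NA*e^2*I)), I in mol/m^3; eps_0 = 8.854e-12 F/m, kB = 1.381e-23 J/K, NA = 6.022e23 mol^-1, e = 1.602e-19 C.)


Ionic strength I = 0.2775 * 1^2 * 1000 = 277.5 mol/m^3
kappa^-1 = sqrt(72 * 8.854e-12 * 1.381e-23 * 311 / (2 * 6.022e23 * (1.602e-19)^2 * 277.5))
kappa^-1 = 0.565 nm

0.565


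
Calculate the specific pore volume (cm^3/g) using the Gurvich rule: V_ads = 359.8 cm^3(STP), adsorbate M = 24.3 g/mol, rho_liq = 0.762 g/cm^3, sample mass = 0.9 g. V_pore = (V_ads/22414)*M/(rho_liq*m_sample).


Moles adsorbed n = V_ads / 22414 = 359.8 / 22414 = 1.605247e-02 mol
Liquid volume V_liq = n * M / rho_liq = 1.605247e-02 * 24.3 / 0.762 = 0.51191 cm^3
Specific pore volume V_pore = V_liq / m_sample = 0.51191 / 0.9
V_pore = 0.5688 cm^3/g

0.5688


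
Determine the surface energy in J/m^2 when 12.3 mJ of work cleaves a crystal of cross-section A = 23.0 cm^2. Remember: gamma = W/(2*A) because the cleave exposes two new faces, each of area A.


Convert: A = 23.0 cm^2 = 0.0023 m^2, W = 12.3 mJ = 0.0123 J
Cleaving exposes two faces of area A, so total new surface = 2*A and gamma = W / (2*A)
gamma = 0.0123 / (2 * 0.0023)
gamma = 2.674 J/m^2

2.674


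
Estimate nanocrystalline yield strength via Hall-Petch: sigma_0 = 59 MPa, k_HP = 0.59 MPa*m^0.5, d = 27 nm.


d = 27 nm = 2.7e-08 m
sqrt(d) = 0.0001643168
Hall-Petch contribution = k / sqrt(d) = 0.59 / 0.0001643168 = 3590.6 MPa
sigma = sigma_0 + k/sqrt(d) = 59 + 3590.6 = 3649.6 MPa

3649.6


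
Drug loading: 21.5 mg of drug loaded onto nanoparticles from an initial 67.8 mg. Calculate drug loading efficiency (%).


Drug loading efficiency = (drug loaded / drug initial) * 100
DLE = 21.5 / 67.8 * 100
DLE = 0.3171 * 100
DLE = 31.71%

31.71


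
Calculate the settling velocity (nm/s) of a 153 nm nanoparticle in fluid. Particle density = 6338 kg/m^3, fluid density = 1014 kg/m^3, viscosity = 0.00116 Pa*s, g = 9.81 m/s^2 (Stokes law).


Radius R = 153/2 nm = 7.65e-08 m
Density difference = 6338 - 1014 = 5324 kg/m^3
v = 2 * R^2 * (rho_p - rho_f) * g / (9 * eta)
v = 2 * (7.65e-08)^2 * 5324 * 9.81 / (9 * 0.00116)
v = 5.85544e-08 m/s = 58.5544 nm/s

58.5544


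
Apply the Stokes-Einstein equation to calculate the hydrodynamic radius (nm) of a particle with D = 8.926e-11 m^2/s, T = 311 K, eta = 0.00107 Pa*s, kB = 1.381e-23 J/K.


Stokes-Einstein: R = kB*T / (6*pi*eta*D)
R = 1.381e-23 * 311 / (6 * pi * 0.00107 * 8.926e-11)
R = 2.38568e-09 m = 2.39 nm

2.39


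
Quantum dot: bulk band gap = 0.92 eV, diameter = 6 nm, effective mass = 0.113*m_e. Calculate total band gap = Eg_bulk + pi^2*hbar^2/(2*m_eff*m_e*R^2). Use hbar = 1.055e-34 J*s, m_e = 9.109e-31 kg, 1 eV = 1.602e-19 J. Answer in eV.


Radius R = 6/2 nm = 3e-09 m
Confinement energy dE = pi^2 * hbar^2 / (2 * m_eff * m_e * R^2)
dE = pi^2 * (1.055e-34)^2 / (2 * 0.113 * 9.109e-31 * (3e-09)^2) J, divided by 1.602e-19 J/eV
dE = 0.3701 eV
Total band gap = E_g(bulk) + dE = 0.92 + 0.3701 = 1.2901 eV

1.2901


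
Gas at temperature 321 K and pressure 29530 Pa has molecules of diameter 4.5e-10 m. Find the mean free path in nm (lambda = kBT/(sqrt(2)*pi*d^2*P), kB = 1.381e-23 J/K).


Mean free path: lambda = kB*T / (sqrt(2) * pi * d^2 * P)
lambda = 1.381e-23 * 321 / (sqrt(2) * pi * (4.5e-10)^2 * 29530)
lambda = 1.66857e-07 m
lambda = 166.86 nm

166.86


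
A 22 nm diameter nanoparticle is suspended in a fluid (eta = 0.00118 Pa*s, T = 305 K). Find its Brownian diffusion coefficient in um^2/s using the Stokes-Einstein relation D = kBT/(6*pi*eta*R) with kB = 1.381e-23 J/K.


Radius R = 22/2 = 11 nm = 1.1e-08 m
D = kB*T / (6*pi*eta*R)
D = 1.381e-23 * 305 / (6 * pi * 0.00118 * 1.1e-08)
D = 1.72154e-11 m^2/s = 17.215 um^2/s

17.215


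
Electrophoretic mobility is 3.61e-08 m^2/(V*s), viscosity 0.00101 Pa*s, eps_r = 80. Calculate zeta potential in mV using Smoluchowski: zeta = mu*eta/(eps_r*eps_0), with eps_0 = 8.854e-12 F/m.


Smoluchowski equation: zeta = mu * eta / (eps_r * eps_0)
zeta = 3.61e-08 * 0.00101 / (80 * 8.854e-12)
zeta = 0.051475 V = 51.48 mV

51.48


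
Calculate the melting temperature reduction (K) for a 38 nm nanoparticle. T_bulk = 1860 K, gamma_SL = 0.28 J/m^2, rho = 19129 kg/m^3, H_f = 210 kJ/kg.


Radius R = 38/2 = 19 nm = 1.9e-08 m
Convert H_f = 210 kJ/kg = 210000 J/kg
dT = 2 * gamma_SL * T_bulk / (rho * H_f * R)
dT = 2 * 0.28 * 1860 / (19129 * 210000 * 1.9e-08)
dT = 13.6 K

13.6


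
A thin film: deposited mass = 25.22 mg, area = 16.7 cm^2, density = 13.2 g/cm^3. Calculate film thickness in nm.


Convert: m = 25.22 mg = 2.5220e-05 kg, A = 16.7 cm^2 = 1.6700e-03 m^2, rho = 13.2 g/cm^3 = 13200 kg/m^3
t = m / (A * rho)
t = 2.5220e-05 / (1.6700e-03 * 13200)
t = 1.1441e-06 m = 1144.1 nm

1144.1


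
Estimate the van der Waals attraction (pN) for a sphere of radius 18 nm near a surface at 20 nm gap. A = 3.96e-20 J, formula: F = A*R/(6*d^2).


Convert to SI: R = 18 nm = 1.8e-08 m, d = 20 nm = 2e-08 m
F = A * R / (6 * d^2)
F = 3.96e-20 * 1.8e-08 / (6 * (2e-08)^2)
F = 2.97e-13 N = 0.297 pN

0.297


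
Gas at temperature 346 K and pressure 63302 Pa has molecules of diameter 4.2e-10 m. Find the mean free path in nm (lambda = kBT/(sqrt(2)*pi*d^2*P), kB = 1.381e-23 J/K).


Mean free path: lambda = kB*T / (sqrt(2) * pi * d^2 * P)
lambda = 1.381e-23 * 346 / (sqrt(2) * pi * (4.2e-10)^2 * 63302)
lambda = 9.63139e-08 m
lambda = 96.31 nm

96.31


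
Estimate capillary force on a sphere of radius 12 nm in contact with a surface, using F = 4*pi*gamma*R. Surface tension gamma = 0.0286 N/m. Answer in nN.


Convert radius: R = 12 nm = 1.2e-08 m
F = 4 * pi * gamma * R
F = 4 * pi * 0.0286 * 1.2e-08
F = 4.31278e-09 N = 4.3128 nN

4.3128


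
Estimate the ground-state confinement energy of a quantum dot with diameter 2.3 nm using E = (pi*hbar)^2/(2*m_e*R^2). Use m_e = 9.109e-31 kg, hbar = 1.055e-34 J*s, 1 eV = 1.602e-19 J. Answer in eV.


Radius R = 2.3/2 = 1.15 nm = 1.15e-09 m
E = (pi * 1.055e-34)^2 / (2 * 9.109e-31 * (1.15e-09)^2)
E(J) = 4.55941e-20
E = E(J) / 1.602e-19 = 0.2846 eV

0.2846


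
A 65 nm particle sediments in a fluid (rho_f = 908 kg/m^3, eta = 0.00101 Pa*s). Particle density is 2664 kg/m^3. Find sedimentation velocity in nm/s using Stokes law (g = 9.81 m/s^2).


Radius R = 65/2 nm = 3.25e-08 m
Density difference = 2664 - 908 = 1756 kg/m^3
v = 2 * R^2 * (rho_p - rho_f) * g / (9 * eta)
v = 2 * (3.25e-08)^2 * 1756 * 9.81 / (9 * 0.00101)
v = 4.00338e-09 m/s = 4.0034 nm/s

4.0034


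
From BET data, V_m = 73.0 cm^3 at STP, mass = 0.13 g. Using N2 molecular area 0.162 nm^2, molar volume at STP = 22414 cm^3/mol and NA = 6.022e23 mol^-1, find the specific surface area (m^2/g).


Number of moles in monolayer = V_m / 22414 = 73.0 / 22414 = 0.00325689
Number of molecules = moles * NA = 0.00325689 * 6.022e23
SA = molecules * sigma / mass
SA = (73.0 / 22414) * 6.022e23 * 0.162e-18 / 0.13
SA = 2444.1 m^2/g

2444.1


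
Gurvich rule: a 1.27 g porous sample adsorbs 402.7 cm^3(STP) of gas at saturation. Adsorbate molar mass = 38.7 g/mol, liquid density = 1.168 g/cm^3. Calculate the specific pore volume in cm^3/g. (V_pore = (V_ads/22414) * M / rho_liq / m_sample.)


Moles adsorbed n = V_ads / 22414 = 402.7 / 22414 = 1.796645e-02 mol
Liquid volume V_liq = n * M / rho_liq = 1.796645e-02 * 38.7 / 1.168 = 0.59529 cm^3
Specific pore volume V_pore = V_liq / m_sample = 0.59529 / 1.27
V_pore = 0.4687 cm^3/g

0.4687


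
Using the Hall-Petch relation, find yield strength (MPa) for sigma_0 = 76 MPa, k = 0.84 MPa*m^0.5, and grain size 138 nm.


d = 138 nm = 1.38e-07 m
sqrt(d) = 0.0003714835
Hall-Petch contribution = k / sqrt(d) = 0.84 / 0.0003714835 = 2261.2 MPa
sigma = sigma_0 + k/sqrt(d) = 76 + 2261.2 = 2337.2 MPa

2337.2


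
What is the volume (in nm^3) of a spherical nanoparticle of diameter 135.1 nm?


Radius r = 135.1/2 = 67.55 nm
Volume V = (4/3) * pi * r^3
V = (4/3) * pi * (67.55)^3
V = 1291114.23 nm^3

1291114.23


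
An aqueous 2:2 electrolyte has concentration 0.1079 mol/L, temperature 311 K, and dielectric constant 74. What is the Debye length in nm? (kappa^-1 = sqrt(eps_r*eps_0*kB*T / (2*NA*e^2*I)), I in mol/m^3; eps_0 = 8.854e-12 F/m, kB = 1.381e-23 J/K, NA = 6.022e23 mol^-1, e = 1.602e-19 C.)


Ionic strength I = 0.1079 * 2^2 * 1000 = 431.6 mol/m^3
kappa^-1 = sqrt(74 * 8.854e-12 * 1.381e-23 * 311 / (2 * 6.022e23 * (1.602e-19)^2 * 431.6))
kappa^-1 = 0.459 nm

0.459


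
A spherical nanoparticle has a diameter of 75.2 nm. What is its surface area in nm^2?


Radius r = 75.2/2 = 37.6 nm
Surface area SA = 4 * pi * r^2
SA = 4 * pi * (37.6)^2
SA = 17765.83 nm^2

17765.83


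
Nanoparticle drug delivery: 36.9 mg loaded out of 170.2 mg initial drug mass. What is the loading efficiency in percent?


Drug loading efficiency = (drug loaded / drug initial) * 100
DLE = 36.9 / 170.2 * 100
DLE = 0.2168 * 100
DLE = 21.68%

21.68


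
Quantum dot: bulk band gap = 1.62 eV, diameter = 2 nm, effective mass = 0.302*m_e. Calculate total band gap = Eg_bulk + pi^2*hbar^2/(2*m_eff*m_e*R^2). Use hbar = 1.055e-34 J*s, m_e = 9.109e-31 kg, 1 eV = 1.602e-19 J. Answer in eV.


Radius R = 2/2 nm = 1e-09 m
Confinement energy dE = pi^2 * hbar^2 / (2 * m_eff * m_e * R^2)
dE = pi^2 * (1.055e-34)^2 / (2 * 0.302 * 9.109e-31 * (1e-09)^2) J, divided by 1.602e-19 J/eV
dE = 1.2463 eV
Total band gap = E_g(bulk) + dE = 1.62 + 1.2463 = 2.8663 eV

2.8663


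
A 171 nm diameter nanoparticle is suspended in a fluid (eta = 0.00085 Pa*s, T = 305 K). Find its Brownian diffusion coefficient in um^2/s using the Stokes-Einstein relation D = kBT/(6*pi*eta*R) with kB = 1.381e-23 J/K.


Radius R = 171/2 = 85.5 nm = 8.55e-08 m
D = kB*T / (6*pi*eta*R)
D = 1.381e-23 * 305 / (6 * pi * 0.00085 * 8.55e-08)
D = 3.07473e-12 m^2/s = 3.075 um^2/s

3.075


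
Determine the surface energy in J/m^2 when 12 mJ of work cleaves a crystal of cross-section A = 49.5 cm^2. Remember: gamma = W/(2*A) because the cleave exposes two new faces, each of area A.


Convert: A = 49.5 cm^2 = 0.00495 m^2, W = 12 mJ = 0.012 J
Cleaving exposes two faces of area A, so total new surface = 2*A and gamma = W / (2*A)
gamma = 0.012 / (2 * 0.00495)
gamma = 1.212 J/m^2

1.212


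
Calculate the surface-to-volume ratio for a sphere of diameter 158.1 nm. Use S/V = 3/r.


Radius r = 158.1/2 = 79.05 nm
S/V = 3 / r = 3 / 79.05
S/V = 0.038 nm^-1

0.038


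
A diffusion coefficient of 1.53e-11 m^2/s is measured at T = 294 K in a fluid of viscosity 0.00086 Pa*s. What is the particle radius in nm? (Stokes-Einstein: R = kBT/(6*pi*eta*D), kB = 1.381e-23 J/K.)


Stokes-Einstein: R = kB*T / (6*pi*eta*D)
R = 1.381e-23 * 294 / (6 * pi * 0.00086 * 1.53e-11)
R = 1.637e-08 m = 16.37 nm

16.37


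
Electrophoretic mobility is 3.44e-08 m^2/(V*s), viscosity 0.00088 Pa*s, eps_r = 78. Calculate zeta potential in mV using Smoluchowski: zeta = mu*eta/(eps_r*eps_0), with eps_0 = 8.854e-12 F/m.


Smoluchowski equation: zeta = mu * eta / (eps_r * eps_0)
zeta = 3.44e-08 * 0.00088 / (78 * 8.854e-12)
zeta = 0.043834 V = 43.83 mV

43.83


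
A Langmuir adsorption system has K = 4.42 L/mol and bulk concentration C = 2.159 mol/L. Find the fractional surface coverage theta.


Langmuir isotherm: theta = K*C / (1 + K*C)
K*C = 4.42 * 2.159 = 9.54278
theta = 9.54278 / (1 + 9.54278) = 9.54278 / 10.54278
theta = 0.9051

0.9051


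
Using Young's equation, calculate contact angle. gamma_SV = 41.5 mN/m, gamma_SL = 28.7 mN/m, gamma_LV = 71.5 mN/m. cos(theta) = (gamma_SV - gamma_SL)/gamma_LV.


cos(theta) = (gamma_SV - gamma_SL) / gamma_LV
cos(theta) = (41.5 - 28.7) / 71.5
cos(theta) = 0.179021
theta = arccos(0.179021) = 79.69 degrees

79.69


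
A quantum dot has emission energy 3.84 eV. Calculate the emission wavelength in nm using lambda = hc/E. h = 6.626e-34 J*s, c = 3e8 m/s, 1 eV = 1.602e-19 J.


Convert energy: E = 3.84 eV = 3.84 * 1.602e-19 = 6.15168e-19 J
lambda = h*c / E = 6.626e-34 * 3e8 / 6.15168e-19
lambda = 3.23131e-07 m = 323.1 nm

323.1


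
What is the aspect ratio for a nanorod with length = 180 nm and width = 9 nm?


Aspect ratio AR = length / diameter
AR = 180 / 9
AR = 20.0

20.0


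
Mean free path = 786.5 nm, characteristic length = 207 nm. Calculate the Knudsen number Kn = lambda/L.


Knudsen number Kn = lambda / L
Kn = 786.5 / 207
Kn = 3.7995

3.7995


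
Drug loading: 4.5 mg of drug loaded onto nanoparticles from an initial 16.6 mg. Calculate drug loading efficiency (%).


Drug loading efficiency = (drug loaded / drug initial) * 100
DLE = 4.5 / 16.6 * 100
DLE = 0.2711 * 100
DLE = 27.11%

27.11


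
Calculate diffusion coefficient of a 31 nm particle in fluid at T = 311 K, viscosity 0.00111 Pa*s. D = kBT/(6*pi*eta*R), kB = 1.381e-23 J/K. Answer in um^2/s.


Radius R = 31/2 = 15.5 nm = 1.55e-08 m
D = kB*T / (6*pi*eta*R)
D = 1.381e-23 * 311 / (6 * pi * 0.00111 * 1.55e-08)
D = 1.32434e-11 m^2/s = 13.243 um^2/s

13.243


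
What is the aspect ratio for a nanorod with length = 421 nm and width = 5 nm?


Aspect ratio AR = length / diameter
AR = 421 / 5
AR = 84.2

84.2


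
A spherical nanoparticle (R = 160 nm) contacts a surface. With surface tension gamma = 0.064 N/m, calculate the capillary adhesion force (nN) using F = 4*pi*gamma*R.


Convert radius: R = 160 nm = 1.6e-07 m
F = 4 * pi * gamma * R
F = 4 * pi * 0.064 * 1.6e-07
F = 1.2868e-07 N = 128.6796 nN

128.6796


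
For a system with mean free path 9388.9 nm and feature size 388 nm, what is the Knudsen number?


Knudsen number Kn = lambda / L
Kn = 9388.9 / 388
Kn = 24.1982

24.1982


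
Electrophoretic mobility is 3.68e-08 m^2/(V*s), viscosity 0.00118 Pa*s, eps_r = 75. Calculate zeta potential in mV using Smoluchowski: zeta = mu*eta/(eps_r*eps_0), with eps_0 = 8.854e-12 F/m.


Smoluchowski equation: zeta = mu * eta / (eps_r * eps_0)
zeta = 3.68e-08 * 0.00118 / (75 * 8.854e-12)
zeta = 0.065393 V = 65.39 mV

65.39


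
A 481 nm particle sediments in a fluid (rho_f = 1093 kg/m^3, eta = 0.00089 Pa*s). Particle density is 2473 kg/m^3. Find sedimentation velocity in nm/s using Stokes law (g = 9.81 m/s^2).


Radius R = 481/2 nm = 2.405e-07 m
Density difference = 2473 - 1093 = 1380 kg/m^3
v = 2 * R^2 * (rho_p - rho_f) * g / (9 * eta)
v = 2 * (2.405e-07)^2 * 1380 * 9.81 / (9 * 0.00089)
v = 1.95513e-07 m/s = 195.513 nm/s

195.513


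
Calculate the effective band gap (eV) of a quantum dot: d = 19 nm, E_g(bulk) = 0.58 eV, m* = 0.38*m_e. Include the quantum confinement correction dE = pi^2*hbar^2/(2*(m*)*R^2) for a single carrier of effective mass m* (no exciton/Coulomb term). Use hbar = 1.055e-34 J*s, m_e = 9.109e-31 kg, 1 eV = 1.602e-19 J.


Radius R = 19/2 nm = 9.5e-09 m
Confinement energy dE = pi^2 * hbar^2 / (2 * m_eff * m_e * R^2)
dE = pi^2 * (1.055e-34)^2 / (2 * 0.38 * 9.109e-31 * (9.5e-09)^2) J, divided by 1.602e-19 J/eV
dE = 0.011 eV
Total band gap = E_g(bulk) + dE = 0.58 + 0.011 = 0.591 eV

0.591


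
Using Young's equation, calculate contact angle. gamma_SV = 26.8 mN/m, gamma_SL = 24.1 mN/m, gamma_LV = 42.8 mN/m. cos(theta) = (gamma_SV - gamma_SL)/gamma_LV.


cos(theta) = (gamma_SV - gamma_SL) / gamma_LV
cos(theta) = (26.8 - 24.1) / 42.8
cos(theta) = 0.063084
theta = arccos(0.063084) = 86.38 degrees

86.38


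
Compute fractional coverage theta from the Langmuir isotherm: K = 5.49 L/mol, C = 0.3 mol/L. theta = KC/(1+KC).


Langmuir isotherm: theta = K*C / (1 + K*C)
K*C = 5.49 * 0.3 = 1.647
theta = 1.647 / (1 + 1.647) = 1.647 / 2.647
theta = 0.6222

0.6222


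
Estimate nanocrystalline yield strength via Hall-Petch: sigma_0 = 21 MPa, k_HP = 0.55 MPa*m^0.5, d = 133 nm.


d = 133 nm = 1.33e-07 m
sqrt(d) = 0.0003646917
Hall-Petch contribution = k / sqrt(d) = 0.55 / 0.0003646917 = 1508.1 MPa
sigma = sigma_0 + k/sqrt(d) = 21 + 1508.1 = 1529.1 MPa

1529.1


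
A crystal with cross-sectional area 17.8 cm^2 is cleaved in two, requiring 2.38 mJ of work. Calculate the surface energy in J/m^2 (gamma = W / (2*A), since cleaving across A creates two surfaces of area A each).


Convert: A = 17.8 cm^2 = 0.00178 m^2, W = 2.38 mJ = 0.00238 J
Cleaving exposes two faces of area A, so total new surface = 2*A and gamma = W / (2*A)
gamma = 0.00238 / (2 * 0.00178)
gamma = 0.669 J/m^2

0.669


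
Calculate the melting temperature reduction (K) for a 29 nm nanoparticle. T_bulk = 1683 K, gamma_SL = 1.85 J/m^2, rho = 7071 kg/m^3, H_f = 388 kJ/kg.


Radius R = 29/2 = 14.5 nm = 1.45e-08 m
Convert H_f = 388 kJ/kg = 388000 J/kg
dT = 2 * gamma_SL * T_bulk / (rho * H_f * R)
dT = 2 * 1.85 * 1683 / (7071 * 388000 * 1.45e-08)
dT = 156.5 K

156.5


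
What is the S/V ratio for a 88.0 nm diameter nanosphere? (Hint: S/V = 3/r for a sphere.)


Radius r = 88.0/2 = 44 nm
S/V = 3 / r = 3 / 44
S/V = 0.0682 nm^-1

0.0682


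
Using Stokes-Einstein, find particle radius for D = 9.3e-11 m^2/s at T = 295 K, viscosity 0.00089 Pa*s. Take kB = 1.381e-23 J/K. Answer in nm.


Stokes-Einstein: R = kB*T / (6*pi*eta*D)
R = 1.381e-23 * 295 / (6 * pi * 0.00089 * 9.3e-11)
R = 2.61121e-09 m = 2.61 nm

2.61


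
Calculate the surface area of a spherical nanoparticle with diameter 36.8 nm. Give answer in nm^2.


Radius r = 36.8/2 = 18.4 nm
Surface area SA = 4 * pi * r^2
SA = 4 * pi * (18.4)^2
SA = 4254.47 nm^2

4254.47


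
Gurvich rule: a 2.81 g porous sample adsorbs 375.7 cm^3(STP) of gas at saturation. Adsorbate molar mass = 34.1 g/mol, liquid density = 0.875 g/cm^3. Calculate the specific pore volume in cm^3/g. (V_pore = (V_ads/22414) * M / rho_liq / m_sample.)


Moles adsorbed n = V_ads / 22414 = 375.7 / 22414 = 1.676185e-02 mol
Liquid volume V_liq = n * M / rho_liq = 1.676185e-02 * 34.1 / 0.875 = 0.65323 cm^3
Specific pore volume V_pore = V_liq / m_sample = 0.65323 / 2.81
V_pore = 0.2325 cm^3/g

0.2325


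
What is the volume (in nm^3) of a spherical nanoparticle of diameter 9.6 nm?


Radius r = 9.6/2 = 4.8 nm
Volume V = (4/3) * pi * r^3
V = (4/3) * pi * (4.8)^3
V = 463.25 nm^3

463.25


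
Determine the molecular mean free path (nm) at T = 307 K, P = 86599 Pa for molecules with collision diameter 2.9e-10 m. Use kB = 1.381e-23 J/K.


Mean free path: lambda = kB*T / (sqrt(2) * pi * d^2 * P)
lambda = 1.381e-23 * 307 / (sqrt(2) * pi * (2.9e-10)^2 * 86599)
lambda = 1.31026e-07 m
lambda = 131.03 nm

131.03


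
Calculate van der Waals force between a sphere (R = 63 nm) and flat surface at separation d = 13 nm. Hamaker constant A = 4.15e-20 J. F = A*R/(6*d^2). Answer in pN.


Convert to SI: R = 63 nm = 6.3e-08 m, d = 13 nm = 1.3e-08 m
F = A * R / (6 * d^2)
F = 4.15e-20 * 6.3e-08 / (6 * (1.3e-08)^2)
F = 2.5784e-12 N = 2.578 pN

2.578


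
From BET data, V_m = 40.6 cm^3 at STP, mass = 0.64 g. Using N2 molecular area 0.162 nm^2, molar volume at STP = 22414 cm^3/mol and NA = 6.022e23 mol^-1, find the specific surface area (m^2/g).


Number of moles in monolayer = V_m / 22414 = 40.6 / 22414 = 0.00181137
Number of molecules = moles * NA = 0.00181137 * 6.022e23
SA = molecules * sigma / mass
SA = (40.6 / 22414) * 6.022e23 * 0.162e-18 / 0.64
SA = 276.1 m^2/g

276.1


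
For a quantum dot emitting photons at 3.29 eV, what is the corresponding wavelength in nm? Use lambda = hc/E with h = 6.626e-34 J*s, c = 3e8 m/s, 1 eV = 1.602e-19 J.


Convert energy: E = 3.29 eV = 3.29 * 1.602e-19 = 5.27058e-19 J
lambda = h*c / E = 6.626e-34 * 3e8 / 5.27058e-19
lambda = 3.7715e-07 m = 377.2 nm

377.2


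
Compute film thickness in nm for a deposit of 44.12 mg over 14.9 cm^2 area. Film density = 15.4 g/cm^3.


Convert: m = 44.12 mg = 4.4120e-05 kg, A = 14.9 cm^2 = 1.4900e-03 m^2, rho = 15.4 g/cm^3 = 15400 kg/m^3
t = m / (A * rho)
t = 4.4120e-05 / (1.4900e-03 * 15400)
t = 1.9228e-06 m = 1922.8 nm

1922.8


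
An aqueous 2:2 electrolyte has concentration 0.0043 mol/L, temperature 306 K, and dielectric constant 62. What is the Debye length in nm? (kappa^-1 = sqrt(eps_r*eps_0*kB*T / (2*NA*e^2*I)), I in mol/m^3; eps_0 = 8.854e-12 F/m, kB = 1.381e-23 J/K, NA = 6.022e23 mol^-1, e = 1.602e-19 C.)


Ionic strength I = 0.0043 * 2^2 * 1000 = 17.2 mol/m^3
kappa^-1 = sqrt(62 * 8.854e-12 * 1.381e-23 * 306 / (2 * 6.022e23 * (1.602e-19)^2 * 17.2))
kappa^-1 = 2.089 nm

2.089


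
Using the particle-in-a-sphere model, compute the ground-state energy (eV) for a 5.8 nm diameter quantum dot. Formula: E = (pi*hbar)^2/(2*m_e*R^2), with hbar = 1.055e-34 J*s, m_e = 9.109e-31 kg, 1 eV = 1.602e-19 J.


Radius R = 5.8/2 = 2.9 nm = 2.9e-09 m
E = (pi * 1.055e-34)^2 / (2 * 9.109e-31 * (2.9e-09)^2)
E(J) = 7.16982e-21
E = E(J) / 1.602e-19 = 0.0448 eV

0.0448


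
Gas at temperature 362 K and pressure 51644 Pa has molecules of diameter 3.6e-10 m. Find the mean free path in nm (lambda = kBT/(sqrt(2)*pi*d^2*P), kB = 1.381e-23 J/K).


Mean free path: lambda = kB*T / (sqrt(2) * pi * d^2 * P)
lambda = 1.381e-23 * 362 / (sqrt(2) * pi * (3.6e-10)^2 * 51644)
lambda = 1.68117e-07 m
lambda = 168.12 nm

168.12


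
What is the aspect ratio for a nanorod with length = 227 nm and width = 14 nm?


Aspect ratio AR = length / diameter
AR = 227 / 14
AR = 16.21

16.21


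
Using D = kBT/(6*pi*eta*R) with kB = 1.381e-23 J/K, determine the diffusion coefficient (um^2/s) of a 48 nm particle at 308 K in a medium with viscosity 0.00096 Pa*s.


Radius R = 48/2 = 24 nm = 2.4e-08 m
D = kB*T / (6*pi*eta*R)
D = 1.381e-23 * 308 / (6 * pi * 0.00096 * 2.4e-08)
D = 9.79402e-12 m^2/s = 9.794 um^2/s

9.794


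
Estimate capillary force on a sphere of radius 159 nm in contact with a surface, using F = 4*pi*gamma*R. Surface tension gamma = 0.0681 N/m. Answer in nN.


Convert radius: R = 159 nm = 1.59e-07 m
F = 4 * pi * gamma * R
F = 4 * pi * 0.0681 * 1.59e-07
F = 1.36067e-07 N = 136.0674 nN

136.0674


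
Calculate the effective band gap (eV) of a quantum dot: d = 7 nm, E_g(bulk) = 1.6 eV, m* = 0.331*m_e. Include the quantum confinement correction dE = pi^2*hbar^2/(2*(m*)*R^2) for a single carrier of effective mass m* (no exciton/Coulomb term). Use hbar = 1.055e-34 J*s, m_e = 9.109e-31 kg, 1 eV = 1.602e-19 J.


Radius R = 7/2 nm = 3.5e-09 m
Confinement energy dE = pi^2 * hbar^2 / (2 * m_eff * m_e * R^2)
dE = pi^2 * (1.055e-34)^2 / (2 * 0.331 * 9.109e-31 * (3.5e-09)^2) J, divided by 1.602e-19 J/eV
dE = 0.0928 eV
Total band gap = E_g(bulk) + dE = 1.6 + 0.0928 = 1.6928 eV

1.6928


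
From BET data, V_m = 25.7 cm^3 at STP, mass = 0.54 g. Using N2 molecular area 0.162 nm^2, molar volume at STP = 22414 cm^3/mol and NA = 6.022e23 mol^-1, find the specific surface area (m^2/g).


Number of moles in monolayer = V_m / 22414 = 25.7 / 22414 = 0.0011466
Number of molecules = moles * NA = 0.0011466 * 6.022e23
SA = molecules * sigma / mass
SA = (25.7 / 22414) * 6.022e23 * 0.162e-18 / 0.54
SA = 207.1 m^2/g

207.1


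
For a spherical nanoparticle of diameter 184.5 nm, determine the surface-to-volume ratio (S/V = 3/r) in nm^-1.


Radius r = 184.5/2 = 92.25 nm
S/V = 3 / r = 3 / 92.25
S/V = 0.0325 nm^-1

0.0325
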